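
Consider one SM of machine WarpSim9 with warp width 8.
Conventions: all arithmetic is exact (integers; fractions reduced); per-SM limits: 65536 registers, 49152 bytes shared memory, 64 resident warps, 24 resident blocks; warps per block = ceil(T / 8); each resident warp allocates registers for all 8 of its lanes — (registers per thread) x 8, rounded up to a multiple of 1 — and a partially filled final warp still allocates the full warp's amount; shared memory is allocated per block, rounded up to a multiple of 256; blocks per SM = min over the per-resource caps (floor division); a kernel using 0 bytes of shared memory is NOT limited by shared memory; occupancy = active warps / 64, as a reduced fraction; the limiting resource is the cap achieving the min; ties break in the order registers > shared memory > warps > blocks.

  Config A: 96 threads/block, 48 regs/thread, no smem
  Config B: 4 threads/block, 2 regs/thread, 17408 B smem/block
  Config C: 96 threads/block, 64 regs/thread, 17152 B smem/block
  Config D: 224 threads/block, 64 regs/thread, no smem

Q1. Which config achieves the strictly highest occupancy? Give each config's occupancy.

occupancies: A 15/16, B 1/32, C 3/8, D 7/8

Answer: A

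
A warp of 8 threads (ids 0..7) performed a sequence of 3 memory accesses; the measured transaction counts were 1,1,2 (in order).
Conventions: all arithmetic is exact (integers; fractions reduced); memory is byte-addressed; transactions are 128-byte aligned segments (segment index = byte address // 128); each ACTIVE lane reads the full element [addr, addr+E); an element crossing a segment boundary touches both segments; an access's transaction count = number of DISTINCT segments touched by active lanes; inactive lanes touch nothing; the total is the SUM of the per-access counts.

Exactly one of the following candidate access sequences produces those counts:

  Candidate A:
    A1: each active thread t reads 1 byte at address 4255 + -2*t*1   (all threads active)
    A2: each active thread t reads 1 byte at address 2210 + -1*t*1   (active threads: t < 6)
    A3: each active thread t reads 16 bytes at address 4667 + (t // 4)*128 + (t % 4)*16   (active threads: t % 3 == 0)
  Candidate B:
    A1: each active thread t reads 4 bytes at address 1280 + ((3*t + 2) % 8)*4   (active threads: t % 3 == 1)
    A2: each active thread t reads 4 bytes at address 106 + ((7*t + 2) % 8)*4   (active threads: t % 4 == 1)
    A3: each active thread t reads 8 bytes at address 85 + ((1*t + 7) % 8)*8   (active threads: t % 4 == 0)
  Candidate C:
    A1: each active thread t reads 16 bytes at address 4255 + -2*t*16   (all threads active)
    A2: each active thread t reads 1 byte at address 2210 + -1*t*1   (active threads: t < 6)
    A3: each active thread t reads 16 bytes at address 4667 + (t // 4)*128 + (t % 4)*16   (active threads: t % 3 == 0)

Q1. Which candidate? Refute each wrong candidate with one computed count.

B: A2 gives 2 transactions, not 1
C: A1 gives 3 transactions, not 1
A: all counts match (1,1,2)

Answer: A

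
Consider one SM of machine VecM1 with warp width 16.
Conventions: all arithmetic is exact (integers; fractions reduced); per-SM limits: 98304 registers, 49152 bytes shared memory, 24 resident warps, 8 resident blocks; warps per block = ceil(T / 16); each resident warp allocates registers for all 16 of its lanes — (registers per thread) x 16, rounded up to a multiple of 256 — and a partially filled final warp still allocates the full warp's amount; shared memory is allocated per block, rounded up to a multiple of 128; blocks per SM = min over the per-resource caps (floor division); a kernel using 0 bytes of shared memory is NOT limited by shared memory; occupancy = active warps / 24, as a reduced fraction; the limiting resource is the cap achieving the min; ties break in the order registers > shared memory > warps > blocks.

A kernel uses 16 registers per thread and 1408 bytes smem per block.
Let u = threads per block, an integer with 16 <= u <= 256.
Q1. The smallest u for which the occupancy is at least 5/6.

Answer: u = 33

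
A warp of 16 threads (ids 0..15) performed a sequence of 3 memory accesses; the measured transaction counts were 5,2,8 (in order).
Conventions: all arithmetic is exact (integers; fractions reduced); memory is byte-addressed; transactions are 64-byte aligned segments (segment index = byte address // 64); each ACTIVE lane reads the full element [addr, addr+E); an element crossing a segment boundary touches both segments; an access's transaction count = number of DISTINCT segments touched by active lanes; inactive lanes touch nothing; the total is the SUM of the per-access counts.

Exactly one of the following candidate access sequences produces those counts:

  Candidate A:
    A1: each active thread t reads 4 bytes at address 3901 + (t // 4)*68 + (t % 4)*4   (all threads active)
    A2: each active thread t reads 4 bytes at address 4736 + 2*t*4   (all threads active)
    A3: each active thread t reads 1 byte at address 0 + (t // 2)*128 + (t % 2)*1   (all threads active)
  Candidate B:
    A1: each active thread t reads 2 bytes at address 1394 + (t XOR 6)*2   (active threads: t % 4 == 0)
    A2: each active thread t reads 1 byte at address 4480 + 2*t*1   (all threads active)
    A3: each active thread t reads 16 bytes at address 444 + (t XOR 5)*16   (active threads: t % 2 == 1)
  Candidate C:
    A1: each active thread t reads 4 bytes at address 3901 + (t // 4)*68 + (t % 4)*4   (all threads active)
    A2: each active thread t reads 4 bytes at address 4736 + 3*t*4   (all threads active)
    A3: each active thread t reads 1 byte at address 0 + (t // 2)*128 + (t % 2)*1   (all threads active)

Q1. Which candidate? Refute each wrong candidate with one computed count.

B: A1 gives 2 transactions, not 5
C: A2 gives 3 transactions, not 2
A: all counts match (5,2,8)

Answer: A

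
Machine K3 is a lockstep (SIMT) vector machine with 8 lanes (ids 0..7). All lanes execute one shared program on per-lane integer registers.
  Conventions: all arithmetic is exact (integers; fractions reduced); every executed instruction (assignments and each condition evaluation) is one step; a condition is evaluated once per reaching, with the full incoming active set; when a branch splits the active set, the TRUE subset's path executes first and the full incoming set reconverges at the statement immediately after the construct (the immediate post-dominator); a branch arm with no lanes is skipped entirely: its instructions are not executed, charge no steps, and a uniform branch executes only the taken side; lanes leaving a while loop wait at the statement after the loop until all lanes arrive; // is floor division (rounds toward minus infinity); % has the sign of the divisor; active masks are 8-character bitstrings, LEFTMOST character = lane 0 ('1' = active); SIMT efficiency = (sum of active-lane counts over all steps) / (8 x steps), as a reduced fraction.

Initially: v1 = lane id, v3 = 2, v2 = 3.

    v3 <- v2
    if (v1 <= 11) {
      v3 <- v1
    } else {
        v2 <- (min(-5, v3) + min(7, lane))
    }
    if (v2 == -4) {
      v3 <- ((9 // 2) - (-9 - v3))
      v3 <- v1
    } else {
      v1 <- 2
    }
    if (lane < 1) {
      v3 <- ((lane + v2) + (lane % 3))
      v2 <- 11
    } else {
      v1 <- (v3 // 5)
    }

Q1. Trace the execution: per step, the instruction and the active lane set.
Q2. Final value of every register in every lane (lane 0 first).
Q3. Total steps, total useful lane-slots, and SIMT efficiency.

step 0: v3 <- v2                     11111111
step 1: eval (v1 <= 11)              11111111
step 2: v3 <- v1                     11111111
step 3: eval (v2 == -4)              11111111
step 4: v1 <- 2                      11111111
step 5: eval (lane < 1)              11111111
step 6: v3 <- ((lane + v2) + (lane % 3)) 10000000
step 7: v2 <- 11                     10000000
step 8: v1 <- (v3 // 5)              01111111

Answer: 9 steps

v1: 2,0,0,0,0,1,1,1
v3: 3,1,2,3,4,5,6,7
v2: 11,3,3,3,3,3,3,3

steps = 9; useful = 57; efficiency = 57/72 = 19/24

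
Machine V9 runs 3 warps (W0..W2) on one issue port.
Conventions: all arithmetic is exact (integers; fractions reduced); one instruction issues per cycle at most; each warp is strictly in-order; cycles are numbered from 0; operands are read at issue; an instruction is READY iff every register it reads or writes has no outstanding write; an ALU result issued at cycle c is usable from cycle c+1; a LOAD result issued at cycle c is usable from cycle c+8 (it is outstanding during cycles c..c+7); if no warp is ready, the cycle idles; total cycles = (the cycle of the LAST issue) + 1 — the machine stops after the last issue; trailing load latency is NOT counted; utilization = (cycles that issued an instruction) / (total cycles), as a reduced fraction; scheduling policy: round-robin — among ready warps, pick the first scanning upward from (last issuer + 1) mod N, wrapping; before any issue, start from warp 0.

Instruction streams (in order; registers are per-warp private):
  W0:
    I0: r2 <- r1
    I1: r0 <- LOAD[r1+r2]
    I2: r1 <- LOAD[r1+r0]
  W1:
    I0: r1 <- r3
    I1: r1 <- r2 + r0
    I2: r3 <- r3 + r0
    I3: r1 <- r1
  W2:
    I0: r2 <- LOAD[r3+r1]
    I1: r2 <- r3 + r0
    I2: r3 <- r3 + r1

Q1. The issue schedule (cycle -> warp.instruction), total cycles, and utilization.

cycle 0: W0.I0
cycle 1: W1.I0
cycle 2: W2.I0
cycle 3: W0.I1
cycle 4: W1.I1
cycle 5: W1.I2
cycle 6: W1.I3
cycle 7: idle
cycle 8: idle
cycle 9: idle
cycle 10: W2.I1
cycle 11: W0.I2
cycle 12: W2.I2

Answer: 13 cycles, utilization 10/13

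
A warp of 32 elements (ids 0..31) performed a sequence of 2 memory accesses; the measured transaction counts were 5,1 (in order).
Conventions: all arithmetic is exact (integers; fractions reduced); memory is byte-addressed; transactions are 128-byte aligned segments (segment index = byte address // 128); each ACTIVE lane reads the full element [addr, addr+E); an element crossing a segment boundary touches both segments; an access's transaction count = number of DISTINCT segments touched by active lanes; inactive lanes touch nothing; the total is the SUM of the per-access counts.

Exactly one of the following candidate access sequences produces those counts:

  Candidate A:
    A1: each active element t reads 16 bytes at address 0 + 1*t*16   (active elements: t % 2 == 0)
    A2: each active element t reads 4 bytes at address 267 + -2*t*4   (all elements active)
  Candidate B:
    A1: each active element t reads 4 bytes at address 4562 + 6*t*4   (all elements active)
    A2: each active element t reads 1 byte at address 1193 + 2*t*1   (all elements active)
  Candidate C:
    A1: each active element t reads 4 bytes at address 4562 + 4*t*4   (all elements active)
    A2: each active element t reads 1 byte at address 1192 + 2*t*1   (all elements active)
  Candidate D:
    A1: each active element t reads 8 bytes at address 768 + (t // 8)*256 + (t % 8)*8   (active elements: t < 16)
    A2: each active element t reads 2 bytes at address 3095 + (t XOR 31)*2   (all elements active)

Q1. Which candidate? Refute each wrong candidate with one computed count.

A: A1 gives 4 transactions, not 5
B: A1 gives 7 transactions, not 5
D: A1 gives 2 transactions, not 5
C: all counts match (5,1)

Answer: C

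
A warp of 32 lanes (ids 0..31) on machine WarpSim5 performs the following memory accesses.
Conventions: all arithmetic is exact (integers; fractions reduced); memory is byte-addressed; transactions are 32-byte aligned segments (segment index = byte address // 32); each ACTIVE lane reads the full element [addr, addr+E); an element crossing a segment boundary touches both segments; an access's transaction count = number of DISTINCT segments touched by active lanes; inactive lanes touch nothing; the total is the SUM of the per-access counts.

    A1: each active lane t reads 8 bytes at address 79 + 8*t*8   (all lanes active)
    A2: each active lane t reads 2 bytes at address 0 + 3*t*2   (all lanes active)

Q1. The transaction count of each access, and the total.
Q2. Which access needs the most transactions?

A1: 32 transactions
A2: 6 transactions

Answer: 32,6; total 38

Answer: A1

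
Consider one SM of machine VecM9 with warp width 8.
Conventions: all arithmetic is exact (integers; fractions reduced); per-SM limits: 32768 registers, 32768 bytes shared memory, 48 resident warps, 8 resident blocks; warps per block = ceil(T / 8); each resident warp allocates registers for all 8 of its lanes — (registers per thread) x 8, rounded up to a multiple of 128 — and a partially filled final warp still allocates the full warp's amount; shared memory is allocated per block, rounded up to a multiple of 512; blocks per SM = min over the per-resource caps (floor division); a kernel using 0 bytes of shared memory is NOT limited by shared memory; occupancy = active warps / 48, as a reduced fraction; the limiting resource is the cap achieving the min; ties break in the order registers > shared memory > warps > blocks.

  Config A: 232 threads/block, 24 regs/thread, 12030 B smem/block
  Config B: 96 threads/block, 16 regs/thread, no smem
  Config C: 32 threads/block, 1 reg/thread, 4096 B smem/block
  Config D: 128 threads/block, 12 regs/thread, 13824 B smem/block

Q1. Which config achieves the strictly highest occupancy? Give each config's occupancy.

occupancies: A 29/48, B 1, C 2/3, D 2/3

Answer: B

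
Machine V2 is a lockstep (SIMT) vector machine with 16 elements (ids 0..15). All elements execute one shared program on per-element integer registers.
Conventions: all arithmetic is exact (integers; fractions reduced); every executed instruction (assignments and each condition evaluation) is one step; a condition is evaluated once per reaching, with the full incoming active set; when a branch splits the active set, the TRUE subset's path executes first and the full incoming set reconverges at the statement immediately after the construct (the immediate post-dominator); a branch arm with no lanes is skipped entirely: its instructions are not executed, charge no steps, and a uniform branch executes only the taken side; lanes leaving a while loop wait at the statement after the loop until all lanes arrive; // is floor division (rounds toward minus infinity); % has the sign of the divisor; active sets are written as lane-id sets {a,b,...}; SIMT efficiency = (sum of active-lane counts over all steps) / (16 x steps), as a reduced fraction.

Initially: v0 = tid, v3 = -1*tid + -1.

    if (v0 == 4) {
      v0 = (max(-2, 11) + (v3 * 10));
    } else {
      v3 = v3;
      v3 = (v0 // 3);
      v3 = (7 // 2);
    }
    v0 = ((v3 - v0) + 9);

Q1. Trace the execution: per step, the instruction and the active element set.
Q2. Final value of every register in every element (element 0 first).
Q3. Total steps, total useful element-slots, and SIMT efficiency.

step 0: eval (v0 == 4)               {0,1,2,3,4,5,6,7,8,9,10,11,12,13,14,15}
step 1: v0 <- (max(-2, 11) + (v3 * 10)) {4}
step 2: v3 <- v3                     {0,1,2,3,5,6,7,8,9,10,11,12,13,14,15}
step 3: v3 <- (v0 // 3)              {0,1,2,3,5,6,7,8,9,10,11,12,13,14,15}
step 4: v3 <- (7 // 2)               {0,1,2,3,5,6,7,8,9,10,11,12,13,14,15}
step 5: v0 <- ((v3 - v0) + 9)        {0,1,2,3,4,5,6,7,8,9,10,11,12,13,14,15}

Answer: 6 steps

v0: 12,11,10,9,43,7,6,5,4,3,2,1,0,-1,-2,-3
v3: 3,3,3,3,-5,3,3,3,3,3,3,3,3,3,3,3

steps = 6; useful = 78; efficiency = 78/96 = 13/16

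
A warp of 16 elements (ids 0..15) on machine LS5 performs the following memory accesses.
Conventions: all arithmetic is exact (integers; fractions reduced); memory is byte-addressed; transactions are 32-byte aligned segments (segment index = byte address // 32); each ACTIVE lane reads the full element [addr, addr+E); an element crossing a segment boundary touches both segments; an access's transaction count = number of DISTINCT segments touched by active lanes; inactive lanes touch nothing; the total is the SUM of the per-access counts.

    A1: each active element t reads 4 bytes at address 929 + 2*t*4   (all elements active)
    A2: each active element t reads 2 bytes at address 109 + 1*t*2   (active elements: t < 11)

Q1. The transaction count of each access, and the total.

A1: 4 transactions
A2: 2 transactions

Answer: 4,2; total 6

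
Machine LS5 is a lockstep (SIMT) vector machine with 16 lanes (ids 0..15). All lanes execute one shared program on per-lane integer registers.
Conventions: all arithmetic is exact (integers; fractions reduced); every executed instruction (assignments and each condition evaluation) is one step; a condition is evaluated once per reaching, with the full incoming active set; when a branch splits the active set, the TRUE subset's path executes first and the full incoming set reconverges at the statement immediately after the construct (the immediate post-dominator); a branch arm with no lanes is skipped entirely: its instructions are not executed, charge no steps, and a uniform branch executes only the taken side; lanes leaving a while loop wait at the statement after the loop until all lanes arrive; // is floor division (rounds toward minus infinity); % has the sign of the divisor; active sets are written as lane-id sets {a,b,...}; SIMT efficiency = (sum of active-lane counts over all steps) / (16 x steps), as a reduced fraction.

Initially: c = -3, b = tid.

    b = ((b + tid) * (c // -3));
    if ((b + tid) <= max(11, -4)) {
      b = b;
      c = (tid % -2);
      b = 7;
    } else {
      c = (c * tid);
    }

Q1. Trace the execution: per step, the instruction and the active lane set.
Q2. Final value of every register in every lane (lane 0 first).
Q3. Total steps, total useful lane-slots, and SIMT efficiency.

step 0: b <- ((b + tid) * (c // -3)) {0,1,2,3,4,5,6,7,8,9,10,11,12,13,14,15}
step 1: eval ((b + tid) <= max(11, -4)) {0,1,2,3,4,5,6,7,8,9,10,11,12,13,14,15}
step 2: b <- b                       {0,1,2,3}
step 3: c <- (tid % -2)              {0,1,2,3}
step 4: b <- 7                       {0,1,2,3}
step 5: c <- (c * tid)               {4,5,6,7,8,9,10,11,12,13,14,15}

Answer: 6 steps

c: 0,-1,0,-1,-12,-15,-18,-21,-24,-27,-30,-33,-36,-39,-42,-45
b: 7,7,7,7,8,10,12,14,16,18,20,22,24,26,28,30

steps = 6; useful = 56; efficiency = 56/96 = 7/12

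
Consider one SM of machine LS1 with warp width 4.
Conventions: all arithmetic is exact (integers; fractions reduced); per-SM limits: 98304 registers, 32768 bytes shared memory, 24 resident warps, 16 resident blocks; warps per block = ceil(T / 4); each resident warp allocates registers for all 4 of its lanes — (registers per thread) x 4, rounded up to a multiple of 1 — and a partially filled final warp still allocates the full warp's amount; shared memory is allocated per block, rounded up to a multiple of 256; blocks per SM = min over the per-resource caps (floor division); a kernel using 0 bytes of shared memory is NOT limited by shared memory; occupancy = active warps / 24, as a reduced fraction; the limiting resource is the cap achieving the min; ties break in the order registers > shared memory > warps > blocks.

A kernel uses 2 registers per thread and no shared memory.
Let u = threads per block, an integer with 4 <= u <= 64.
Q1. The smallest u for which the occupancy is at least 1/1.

Answer: u = 5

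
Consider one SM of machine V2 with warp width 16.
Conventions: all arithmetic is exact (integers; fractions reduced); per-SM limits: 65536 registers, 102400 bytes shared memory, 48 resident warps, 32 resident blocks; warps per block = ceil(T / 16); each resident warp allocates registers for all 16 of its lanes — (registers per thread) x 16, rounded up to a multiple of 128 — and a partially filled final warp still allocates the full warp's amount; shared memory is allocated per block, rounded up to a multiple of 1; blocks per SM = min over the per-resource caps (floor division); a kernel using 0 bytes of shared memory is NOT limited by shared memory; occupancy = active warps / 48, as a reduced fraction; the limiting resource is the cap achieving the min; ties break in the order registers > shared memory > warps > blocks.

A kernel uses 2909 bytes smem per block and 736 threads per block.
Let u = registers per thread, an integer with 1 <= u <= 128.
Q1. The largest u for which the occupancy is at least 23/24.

Answer: u = 88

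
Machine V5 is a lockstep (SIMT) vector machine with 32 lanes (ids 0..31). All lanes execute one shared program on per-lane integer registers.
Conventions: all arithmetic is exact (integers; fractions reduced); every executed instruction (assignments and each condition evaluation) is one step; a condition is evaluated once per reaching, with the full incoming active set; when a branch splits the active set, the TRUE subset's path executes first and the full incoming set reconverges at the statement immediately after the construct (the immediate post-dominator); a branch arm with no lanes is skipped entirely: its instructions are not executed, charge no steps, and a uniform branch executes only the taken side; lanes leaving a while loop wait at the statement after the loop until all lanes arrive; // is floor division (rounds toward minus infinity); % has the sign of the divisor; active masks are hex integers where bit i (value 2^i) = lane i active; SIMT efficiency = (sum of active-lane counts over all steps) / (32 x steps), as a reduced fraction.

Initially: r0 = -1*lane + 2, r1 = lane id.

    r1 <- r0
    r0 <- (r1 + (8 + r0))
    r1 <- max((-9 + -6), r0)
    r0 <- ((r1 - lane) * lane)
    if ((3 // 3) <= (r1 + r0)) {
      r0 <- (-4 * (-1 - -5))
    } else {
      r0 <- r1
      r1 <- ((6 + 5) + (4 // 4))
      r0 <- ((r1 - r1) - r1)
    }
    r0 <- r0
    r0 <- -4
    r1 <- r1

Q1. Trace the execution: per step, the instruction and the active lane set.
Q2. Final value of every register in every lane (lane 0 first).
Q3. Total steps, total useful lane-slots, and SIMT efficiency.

step 0: r1 <- r0                     0xffffffff
step 1: r0 <- (r1 + (8 + r0))        0xffffffff
step 2: r1 <- max((-9 + -6), r0)     0xffffffff
step 3: r0 <- ((r1 - lane) * lane)   0xffffffff
step 4: eval ((3 // 3) <= (r1 + r0)) 0xffffffff
step 5: r0 <- (-4 * (-1 - -5))       0x0000001f
step 6: r0 <- r1                     0xffffffe0
step 7: r1 <- ((6 + 5) + (4 // 4))   0xffffffe0
step 8: r0 <- ((r1 - r1) - r1)       0xffffffe0
step 9: r0 <- r0                     0xffffffff
step 10: r0 <- -4                     0xffffffff
step 11: r1 <- r1                     0xffffffff

Answer: 12 steps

r0: -4,-4,-4,-4,-4,-4,-4,-4,-4,-4,-4,-4,-4,-4,-4,-4,-4,-4,-4,-4,-4,-4,-4,-4,-4,-4,-4,-4,-4,-4,-4,-4
r1: 12,10,8,6,4,12,12,12,12,12,12,12,12,12,12,12,12,12,12,12,12,12,12,12,12,12,12,12,12,12,12,12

steps = 12; useful = 342; efficiency = 342/384 = 57/64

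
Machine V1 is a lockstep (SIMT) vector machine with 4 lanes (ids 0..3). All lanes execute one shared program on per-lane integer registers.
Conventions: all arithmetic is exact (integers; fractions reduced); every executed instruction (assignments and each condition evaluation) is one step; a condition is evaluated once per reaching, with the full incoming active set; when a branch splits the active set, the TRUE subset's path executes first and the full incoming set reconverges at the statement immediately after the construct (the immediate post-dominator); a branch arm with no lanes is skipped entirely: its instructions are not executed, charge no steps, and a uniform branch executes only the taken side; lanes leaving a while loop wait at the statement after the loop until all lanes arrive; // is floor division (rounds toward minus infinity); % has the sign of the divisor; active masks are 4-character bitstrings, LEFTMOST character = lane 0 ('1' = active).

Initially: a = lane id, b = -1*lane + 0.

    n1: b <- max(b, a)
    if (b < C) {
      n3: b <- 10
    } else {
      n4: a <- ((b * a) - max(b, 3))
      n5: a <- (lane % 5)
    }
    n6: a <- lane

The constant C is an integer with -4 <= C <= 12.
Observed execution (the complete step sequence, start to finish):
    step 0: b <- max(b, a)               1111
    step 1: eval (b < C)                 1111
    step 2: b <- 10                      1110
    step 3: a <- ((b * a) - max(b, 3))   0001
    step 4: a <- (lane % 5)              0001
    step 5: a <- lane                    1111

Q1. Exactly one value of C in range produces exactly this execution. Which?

Answer: C = 3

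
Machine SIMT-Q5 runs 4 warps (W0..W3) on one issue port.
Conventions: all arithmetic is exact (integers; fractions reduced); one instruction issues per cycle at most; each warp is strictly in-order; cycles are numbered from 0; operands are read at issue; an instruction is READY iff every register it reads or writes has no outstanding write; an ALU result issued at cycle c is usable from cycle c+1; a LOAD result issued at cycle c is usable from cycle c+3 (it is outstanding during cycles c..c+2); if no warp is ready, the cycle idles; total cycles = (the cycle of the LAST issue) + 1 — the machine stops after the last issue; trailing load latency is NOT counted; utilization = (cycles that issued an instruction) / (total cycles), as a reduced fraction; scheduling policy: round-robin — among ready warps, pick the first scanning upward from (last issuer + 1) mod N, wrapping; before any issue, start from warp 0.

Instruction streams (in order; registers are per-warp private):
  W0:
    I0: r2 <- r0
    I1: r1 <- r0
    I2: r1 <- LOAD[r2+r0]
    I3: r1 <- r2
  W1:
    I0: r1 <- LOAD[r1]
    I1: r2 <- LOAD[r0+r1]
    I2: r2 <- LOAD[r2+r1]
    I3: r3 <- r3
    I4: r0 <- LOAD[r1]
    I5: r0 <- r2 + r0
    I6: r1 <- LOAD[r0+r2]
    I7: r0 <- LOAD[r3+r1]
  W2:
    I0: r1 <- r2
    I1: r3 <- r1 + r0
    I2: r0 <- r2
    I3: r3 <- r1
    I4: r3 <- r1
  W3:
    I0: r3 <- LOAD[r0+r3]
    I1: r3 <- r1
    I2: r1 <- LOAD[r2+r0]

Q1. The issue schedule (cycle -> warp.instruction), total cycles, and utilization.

cycle 0: W0.I0
cycle 1: W1.I0
cycle 2: W2.I0
cycle 3: W3.I0
cycle 4: W0.I1
cycle 5: W1.I1
cycle 6: W2.I1
cycle 7: W3.I1
cycle 8: W0.I2
cycle 9: W1.I2
cycle 10: W2.I2
cycle 11: W3.I2
cycle 12: W0.I3
cycle 13: W1.I3
cycle 14: W2.I3
cycle 15: W1.I4
cycle 16: W2.I4
cycle 17: idle
cycle 18: W1.I5
cycle 19: W1.I6
cycle 20: idle
cycle 21: idle
cycle 22: W1.I7

Answer: 23 cycles, utilization 20/23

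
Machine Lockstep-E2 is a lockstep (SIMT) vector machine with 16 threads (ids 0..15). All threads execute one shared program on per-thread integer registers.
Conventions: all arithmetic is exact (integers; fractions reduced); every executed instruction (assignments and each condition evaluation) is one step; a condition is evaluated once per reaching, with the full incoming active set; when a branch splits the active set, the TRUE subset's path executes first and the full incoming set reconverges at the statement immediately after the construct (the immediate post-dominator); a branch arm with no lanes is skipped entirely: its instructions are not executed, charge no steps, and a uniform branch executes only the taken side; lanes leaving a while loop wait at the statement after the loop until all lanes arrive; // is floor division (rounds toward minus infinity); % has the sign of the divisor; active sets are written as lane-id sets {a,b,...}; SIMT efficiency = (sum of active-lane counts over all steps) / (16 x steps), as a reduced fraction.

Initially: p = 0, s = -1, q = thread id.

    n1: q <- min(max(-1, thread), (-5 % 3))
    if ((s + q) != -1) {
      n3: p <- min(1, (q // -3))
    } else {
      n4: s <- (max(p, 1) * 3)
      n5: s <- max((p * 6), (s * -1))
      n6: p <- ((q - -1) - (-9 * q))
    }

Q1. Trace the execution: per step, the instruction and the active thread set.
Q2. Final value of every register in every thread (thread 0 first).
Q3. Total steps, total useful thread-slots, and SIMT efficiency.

step 0: q <- min(max(-1, thread), (-5 % 3)) {0,1,2,3,4,5,6,7,8,9,10,11,12,13,14,15}
step 1: eval ((s + q) != -1)         {0,1,2,3,4,5,6,7,8,9,10,11,12,13,14,15}
step 2: p <- min(1, (q // -3))       {1,2,3,4,5,6,7,8,9,10,11,12,13,14,15}
step 3: s <- (max(p, 1) * 3)         {0}
step 4: s <- max((p * 6), (s * -1))  {0}
step 5: p <- ((q - -1) - (-9 * q))   {0}

Answer: 6 steps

p: 1,-1,-1,-1,-1,-1,-1,-1,-1,-1,-1,-1,-1,-1,-1,-1
s: 0,-1,-1,-1,-1,-1,-1,-1,-1,-1,-1,-1,-1,-1,-1,-1
q: 0,1,1,1,1,1,1,1,1,1,1,1,1,1,1,1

steps = 6; useful = 50; efficiency = 50/96 = 25/48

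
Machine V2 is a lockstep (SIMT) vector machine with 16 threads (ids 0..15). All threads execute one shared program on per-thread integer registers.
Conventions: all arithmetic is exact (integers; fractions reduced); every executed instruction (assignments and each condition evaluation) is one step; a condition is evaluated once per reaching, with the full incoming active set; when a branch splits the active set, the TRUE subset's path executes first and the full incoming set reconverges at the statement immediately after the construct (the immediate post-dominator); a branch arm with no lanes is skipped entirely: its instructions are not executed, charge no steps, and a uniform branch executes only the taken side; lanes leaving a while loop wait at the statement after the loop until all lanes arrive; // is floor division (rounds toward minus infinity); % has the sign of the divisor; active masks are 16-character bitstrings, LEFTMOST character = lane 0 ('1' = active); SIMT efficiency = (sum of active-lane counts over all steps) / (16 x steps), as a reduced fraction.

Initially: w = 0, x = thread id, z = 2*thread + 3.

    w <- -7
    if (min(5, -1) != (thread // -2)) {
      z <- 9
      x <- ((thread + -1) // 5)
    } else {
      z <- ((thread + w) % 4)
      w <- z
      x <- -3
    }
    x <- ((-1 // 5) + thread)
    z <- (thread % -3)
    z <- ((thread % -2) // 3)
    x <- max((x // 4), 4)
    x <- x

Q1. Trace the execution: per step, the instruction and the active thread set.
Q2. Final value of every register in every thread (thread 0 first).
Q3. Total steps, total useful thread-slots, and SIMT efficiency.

step 0: w <- -7                      1111111111111111
step 1: eval (min(5, -1) != (thread // -2)) 1111111111111111
step 2: z <- 9                       1001111111111111
step 3: x <- ((thread + -1) // 5)    1001111111111111
step 4: z <- ((thread + w) % 4)      0110000000000000
step 5: w <- z                       0110000000000000
step 6: x <- -3                      0110000000000000
step 7: x <- ((-1 // 5) + thread)    1111111111111111
step 8: z <- (thread % -3)           1111111111111111
step 9: z <- ((thread % -2) // 3)    1111111111111111
step 10: x <- max((x // 4), 4)        1111111111111111
step 11: x <- x                       1111111111111111

Answer: 12 steps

w: -7,2,3,-7,-7,-7,-7,-7,-7,-7,-7,-7,-7,-7,-7,-7
x: 4,4,4,4,4,4,4,4,4,4,4,4,4,4,4,4
z: 0,-1,0,-1,0,-1,0,-1,0,-1,0,-1,0,-1,0,-1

steps = 12; useful = 146; efficiency = 146/192 = 73/96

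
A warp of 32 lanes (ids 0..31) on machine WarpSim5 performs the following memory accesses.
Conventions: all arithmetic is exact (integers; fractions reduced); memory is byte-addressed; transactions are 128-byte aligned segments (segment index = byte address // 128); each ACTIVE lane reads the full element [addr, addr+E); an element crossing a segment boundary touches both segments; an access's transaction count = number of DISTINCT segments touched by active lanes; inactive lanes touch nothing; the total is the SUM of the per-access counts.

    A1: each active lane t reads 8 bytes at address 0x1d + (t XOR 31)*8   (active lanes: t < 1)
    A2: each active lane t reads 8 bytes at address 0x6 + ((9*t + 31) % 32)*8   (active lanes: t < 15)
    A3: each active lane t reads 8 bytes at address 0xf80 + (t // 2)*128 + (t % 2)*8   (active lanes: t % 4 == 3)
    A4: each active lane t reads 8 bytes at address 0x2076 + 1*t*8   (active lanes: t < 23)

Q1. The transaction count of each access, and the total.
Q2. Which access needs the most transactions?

A1: 1 transaction
A2: 3 transactions
A3: 8 transactions
A4: 3 transactions

Answer: 1,3,8,3; total 15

Answer: A3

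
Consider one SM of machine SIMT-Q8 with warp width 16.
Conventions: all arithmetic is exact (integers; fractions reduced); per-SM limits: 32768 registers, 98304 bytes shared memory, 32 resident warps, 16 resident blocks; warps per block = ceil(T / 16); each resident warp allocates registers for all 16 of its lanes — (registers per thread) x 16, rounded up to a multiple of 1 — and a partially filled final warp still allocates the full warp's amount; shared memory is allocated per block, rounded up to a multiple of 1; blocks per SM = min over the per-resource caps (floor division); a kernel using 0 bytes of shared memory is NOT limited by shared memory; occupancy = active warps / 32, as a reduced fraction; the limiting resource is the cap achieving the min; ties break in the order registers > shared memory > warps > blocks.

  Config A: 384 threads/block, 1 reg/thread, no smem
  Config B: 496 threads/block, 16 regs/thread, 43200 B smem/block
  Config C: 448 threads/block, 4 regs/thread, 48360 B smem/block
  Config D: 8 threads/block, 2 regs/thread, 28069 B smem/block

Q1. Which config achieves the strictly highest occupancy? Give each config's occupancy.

occupancies: A 3/4, B 31/32, C 7/8, D 3/32

Answer: B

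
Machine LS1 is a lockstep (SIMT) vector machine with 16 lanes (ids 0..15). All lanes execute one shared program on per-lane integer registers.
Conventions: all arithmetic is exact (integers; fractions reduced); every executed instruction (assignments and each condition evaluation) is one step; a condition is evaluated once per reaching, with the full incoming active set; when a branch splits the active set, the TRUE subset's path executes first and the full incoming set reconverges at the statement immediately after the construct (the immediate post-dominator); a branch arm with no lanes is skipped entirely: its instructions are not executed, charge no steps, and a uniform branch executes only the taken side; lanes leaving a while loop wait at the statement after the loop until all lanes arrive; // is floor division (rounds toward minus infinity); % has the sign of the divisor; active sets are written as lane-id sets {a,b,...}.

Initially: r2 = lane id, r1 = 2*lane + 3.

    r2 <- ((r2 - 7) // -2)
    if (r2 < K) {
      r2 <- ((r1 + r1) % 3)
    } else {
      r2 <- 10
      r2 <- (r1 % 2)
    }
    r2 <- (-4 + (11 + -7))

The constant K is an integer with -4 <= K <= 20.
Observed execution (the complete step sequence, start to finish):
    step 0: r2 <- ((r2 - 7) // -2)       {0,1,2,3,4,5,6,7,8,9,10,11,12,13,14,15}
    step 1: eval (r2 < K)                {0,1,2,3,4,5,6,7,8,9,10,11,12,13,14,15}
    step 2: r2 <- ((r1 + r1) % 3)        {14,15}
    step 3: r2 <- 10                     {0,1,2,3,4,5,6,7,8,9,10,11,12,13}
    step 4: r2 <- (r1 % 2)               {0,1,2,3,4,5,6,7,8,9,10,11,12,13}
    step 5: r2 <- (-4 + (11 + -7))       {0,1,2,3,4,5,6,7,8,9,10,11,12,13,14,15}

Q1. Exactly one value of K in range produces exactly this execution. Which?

Answer: K = -3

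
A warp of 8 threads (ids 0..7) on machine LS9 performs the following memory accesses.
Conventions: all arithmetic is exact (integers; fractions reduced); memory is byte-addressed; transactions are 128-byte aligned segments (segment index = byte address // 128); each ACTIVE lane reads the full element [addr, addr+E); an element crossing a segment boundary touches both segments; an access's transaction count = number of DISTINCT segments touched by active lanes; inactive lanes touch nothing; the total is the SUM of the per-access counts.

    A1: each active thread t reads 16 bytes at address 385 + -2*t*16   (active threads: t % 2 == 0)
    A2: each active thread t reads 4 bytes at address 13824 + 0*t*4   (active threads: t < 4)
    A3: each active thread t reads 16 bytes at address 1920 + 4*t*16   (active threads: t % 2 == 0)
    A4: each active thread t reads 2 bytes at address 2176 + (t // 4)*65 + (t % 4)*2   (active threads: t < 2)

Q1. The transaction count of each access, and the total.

A1: 3 transactions
A2: 1 transaction
A3: 4 transactions
A4: 1 transaction

Answer: 3,1,4,1; total 9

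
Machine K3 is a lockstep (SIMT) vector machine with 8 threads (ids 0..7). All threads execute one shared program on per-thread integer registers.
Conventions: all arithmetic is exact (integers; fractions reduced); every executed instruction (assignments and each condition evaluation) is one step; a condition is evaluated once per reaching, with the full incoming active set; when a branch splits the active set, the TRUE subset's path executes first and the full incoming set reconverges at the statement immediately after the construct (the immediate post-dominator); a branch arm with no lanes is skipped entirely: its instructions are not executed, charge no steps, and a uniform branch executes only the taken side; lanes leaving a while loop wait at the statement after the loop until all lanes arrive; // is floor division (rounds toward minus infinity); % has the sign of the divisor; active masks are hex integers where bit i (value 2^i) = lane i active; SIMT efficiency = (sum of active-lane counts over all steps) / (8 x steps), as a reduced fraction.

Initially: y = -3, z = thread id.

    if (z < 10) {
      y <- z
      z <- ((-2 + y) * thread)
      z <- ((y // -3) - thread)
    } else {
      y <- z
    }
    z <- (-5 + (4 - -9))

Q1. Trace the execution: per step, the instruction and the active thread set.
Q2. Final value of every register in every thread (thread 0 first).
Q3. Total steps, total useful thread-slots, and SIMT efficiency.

step 0: eval (z < 10)                0xff
step 1: y <- z                       0xff
step 2: z <- ((-2 + y) * thread)     0xff
step 3: z <- ((y // -3) - thread)    0xff
step 4: z <- (-5 + (4 - -9))         0xff

Answer: 5 steps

y: 0,1,2,3,4,5,6,7
z: 8,8,8,8,8,8,8,8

steps = 5; useful = 40; efficiency = 40/40 = 1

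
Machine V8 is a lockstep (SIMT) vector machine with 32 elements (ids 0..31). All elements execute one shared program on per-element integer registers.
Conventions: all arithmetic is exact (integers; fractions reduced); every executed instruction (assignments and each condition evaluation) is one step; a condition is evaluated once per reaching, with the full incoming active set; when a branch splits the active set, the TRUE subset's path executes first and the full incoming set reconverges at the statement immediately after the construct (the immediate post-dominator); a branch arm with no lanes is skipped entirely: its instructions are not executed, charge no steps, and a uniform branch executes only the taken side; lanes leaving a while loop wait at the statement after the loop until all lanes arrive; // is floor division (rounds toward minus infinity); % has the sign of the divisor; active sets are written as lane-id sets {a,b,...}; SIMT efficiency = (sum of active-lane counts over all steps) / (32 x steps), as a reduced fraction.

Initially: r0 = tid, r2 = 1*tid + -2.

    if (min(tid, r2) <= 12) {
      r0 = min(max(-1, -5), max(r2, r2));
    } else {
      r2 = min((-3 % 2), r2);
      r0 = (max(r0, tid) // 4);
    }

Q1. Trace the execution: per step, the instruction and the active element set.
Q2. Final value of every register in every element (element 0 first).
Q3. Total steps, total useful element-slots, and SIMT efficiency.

step 0: eval (min(tid, r2) <= 12)    {0,1,2,3,4,5,6,7,8,9,10,11,12,13,14,15,16,17,18,19,20,21,22,23,24,25,26,27,28,29,30,31}
step 1: r0 <- min(max(-1, -5), max(r2, r2)) {0,1,2,3,4,5,6,7,8,9,10,11,12,13,14}
step 2: r2 <- min((-3 % 2), r2)      {15,16,17,18,19,20,21,22,23,24,25,26,27,28,29,30,31}
step 3: r0 <- (max(r0, tid) // 4)    {15,16,17,18,19,20,21,22,23,24,25,26,27,28,29,30,31}

Answer: 4 steps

r0: -2,-1,-1,-1,-1,-1,-1,-1,-1,-1,-1,-1,-1,-1,-1,3,4,4,4,4,5,5,5,5,6,6,6,6,7,7,7,7
r2: -2,-1,0,1,2,3,4,5,6,7,8,9,10,11,12,1,1,1,1,1,1,1,1,1,1,1,1,1,1,1,1,1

steps = 4; useful = 81; efficiency = 81/128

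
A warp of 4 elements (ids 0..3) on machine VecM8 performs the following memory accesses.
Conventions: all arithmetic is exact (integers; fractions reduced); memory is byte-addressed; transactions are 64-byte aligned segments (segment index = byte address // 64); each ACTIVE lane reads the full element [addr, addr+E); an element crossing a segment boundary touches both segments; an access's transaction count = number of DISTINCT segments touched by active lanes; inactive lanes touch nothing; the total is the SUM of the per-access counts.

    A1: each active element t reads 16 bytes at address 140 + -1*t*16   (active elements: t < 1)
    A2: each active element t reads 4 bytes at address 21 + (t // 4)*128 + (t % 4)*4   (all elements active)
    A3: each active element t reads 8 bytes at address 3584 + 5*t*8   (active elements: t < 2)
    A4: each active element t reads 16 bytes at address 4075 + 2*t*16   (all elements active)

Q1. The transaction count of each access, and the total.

A1: 1 transaction
A2: 1 transaction
A3: 1 transaction
A4: 3 transactions

Answer: 1,1,1,3; total 6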